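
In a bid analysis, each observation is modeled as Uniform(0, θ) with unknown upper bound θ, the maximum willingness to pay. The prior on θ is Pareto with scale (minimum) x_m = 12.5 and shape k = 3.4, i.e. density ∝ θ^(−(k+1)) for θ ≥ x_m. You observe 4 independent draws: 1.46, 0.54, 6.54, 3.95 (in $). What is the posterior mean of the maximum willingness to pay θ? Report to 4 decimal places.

14.4531

A Pareto(scale x_m, shape k) prior on the upper bound θ of Uniform(0, θ) is conjugate: posterior is Pareto(max(x_m, max xᵢ), k + n).
Sample maximum = 6.54; prior scale x_m = 12.5 → posterior scale = max = 12.50.
Posterior shape = 3.4 + 4 = 7.4.
E[θ|data] = k·x_m/(k−1) = 7.4·12.50/6.4 = 14.4531.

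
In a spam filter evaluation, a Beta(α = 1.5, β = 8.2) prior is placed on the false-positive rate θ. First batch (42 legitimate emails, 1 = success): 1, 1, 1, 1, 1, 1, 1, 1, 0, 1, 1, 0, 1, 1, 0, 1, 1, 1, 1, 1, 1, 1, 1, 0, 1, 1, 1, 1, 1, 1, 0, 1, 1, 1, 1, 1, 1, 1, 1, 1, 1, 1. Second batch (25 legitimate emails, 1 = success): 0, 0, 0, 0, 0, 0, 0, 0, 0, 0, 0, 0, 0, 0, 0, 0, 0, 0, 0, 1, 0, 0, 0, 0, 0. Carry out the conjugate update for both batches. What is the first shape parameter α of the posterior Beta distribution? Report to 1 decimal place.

The Beta prior is conjugate to a Binomial/Bernoulli likelihood; the update adds successes to α and failures to β.
After batch 1: Beta(1.5+37, 8.2+5) = Beta(38.5, 13.2).
After batch 2: Beta(38.5+1, 13.2+24) = Beta(39.5, 37.2).
Posterior α = 39.5.

39.5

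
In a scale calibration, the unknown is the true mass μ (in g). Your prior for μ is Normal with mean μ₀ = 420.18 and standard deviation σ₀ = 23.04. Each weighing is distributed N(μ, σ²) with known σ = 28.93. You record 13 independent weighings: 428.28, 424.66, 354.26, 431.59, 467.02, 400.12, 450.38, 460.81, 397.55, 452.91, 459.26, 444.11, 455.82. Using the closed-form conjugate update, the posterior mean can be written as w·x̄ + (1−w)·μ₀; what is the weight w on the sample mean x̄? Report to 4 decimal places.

For Normal data with known variance σ², a Normal(μ₀, σ₀²) prior on μ is conjugate. Posterior precision = 1/σ₀² + n/σ²; posterior mean is the precision-weighted average of μ₀ and x̄.
σ₀² = 23.04² = 530.8416, σ² = 28.93² = 836.9449. Prior precision 1/σ₀² = 1/530.8416; data precision n/σ² = 13/836.9449.
w = (n/σ²)/(1/σ₀² + n/σ²) = n·σ₀²/(σ² + n·σ₀²) = 13·530.8416/(836.9449 + 13·530.8416) = 6900.9408/7737.8857 = 0.8918.

0.8918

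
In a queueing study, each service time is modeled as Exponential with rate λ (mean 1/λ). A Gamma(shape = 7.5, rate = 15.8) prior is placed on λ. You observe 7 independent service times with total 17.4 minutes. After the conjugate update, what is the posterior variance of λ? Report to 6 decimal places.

0.013155

With a Gamma(shape α, rate β) prior on the exponential rate λ, the posterior after n observations with total T = Σxᵢ is Gamma(α+n, β+T).
Posterior: Gamma(7.5+7, 15.8+17.4) = Gamma(14.5, 33.2).
Var = α/β² = 0.013155.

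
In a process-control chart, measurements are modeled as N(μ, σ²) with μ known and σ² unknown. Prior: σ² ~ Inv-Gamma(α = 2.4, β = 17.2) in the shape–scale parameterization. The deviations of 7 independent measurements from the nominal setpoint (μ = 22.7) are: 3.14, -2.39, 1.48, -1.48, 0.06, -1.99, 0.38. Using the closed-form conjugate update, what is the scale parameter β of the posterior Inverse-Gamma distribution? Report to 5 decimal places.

With known mean μ and an Inverse-Gamma(α, β) prior on σ², the Normal likelihood is conjugate: posterior is Inv-Gamma(α + n/2, β + Σ(xᵢ−μ)²/2).
Σ(xᵢ−μ)² = (3.14)² + (-2.39)² + (1.48)² + (-1.48)² + (0.06)² + (-1.99)² + (0.38)² = 24.0606.
Posterior: Inv-Gamma(2.4 + 7/2, 17.2 + 24.0606/2) = Inv-Gamma(5.90, 29.23030).
Posterior β = 29.23030.

29.23030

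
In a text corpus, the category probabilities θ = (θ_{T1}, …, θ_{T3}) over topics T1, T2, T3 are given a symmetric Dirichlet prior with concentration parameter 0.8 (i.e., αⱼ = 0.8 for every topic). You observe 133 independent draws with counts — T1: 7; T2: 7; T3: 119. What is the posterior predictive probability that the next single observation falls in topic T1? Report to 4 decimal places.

The Dirichlet prior is conjugate to the Multinomial likelihood: each posterior αⱼ = prior αⱼ + observed count nⱼ.
Posterior concentration: (7.8, 7.8, 119.8), total = 135.4.
P(next = T1 | data) = α_{T1}/Σα = 0.0576.

0.0576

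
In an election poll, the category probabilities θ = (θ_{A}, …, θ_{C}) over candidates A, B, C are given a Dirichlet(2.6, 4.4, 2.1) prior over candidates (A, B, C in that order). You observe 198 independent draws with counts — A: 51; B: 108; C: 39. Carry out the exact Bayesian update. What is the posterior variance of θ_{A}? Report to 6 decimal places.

The Dirichlet prior is conjugate to the Multinomial likelihood: each posterior αⱼ = prior αⱼ + observed count nⱼ.
Posterior concentration: (53.6, 112.4, 41.1), total = 207.1.
Var[θ_j] = α_j(Σα−α_j)/((Σα)²(Σα+1)) = 53.6·153.5/(207.1²·208.1) = 0.000922.

0.000922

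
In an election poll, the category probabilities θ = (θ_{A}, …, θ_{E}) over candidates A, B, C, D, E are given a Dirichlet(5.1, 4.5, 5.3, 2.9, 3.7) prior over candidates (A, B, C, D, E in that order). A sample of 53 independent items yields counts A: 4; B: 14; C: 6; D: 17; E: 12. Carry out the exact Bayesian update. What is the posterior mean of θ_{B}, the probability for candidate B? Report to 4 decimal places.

0.2483

The Dirichlet prior is conjugate to the Multinomial likelihood: each posterior αⱼ = prior αⱼ + observed count nⱼ.
Posterior concentration: (9.1, 18.5, 11.3, 19.9, 15.7), total = 74.5.
E[θ_{B}|data] = α_{B}/Σα = 18.5/74.5 = 0.2483.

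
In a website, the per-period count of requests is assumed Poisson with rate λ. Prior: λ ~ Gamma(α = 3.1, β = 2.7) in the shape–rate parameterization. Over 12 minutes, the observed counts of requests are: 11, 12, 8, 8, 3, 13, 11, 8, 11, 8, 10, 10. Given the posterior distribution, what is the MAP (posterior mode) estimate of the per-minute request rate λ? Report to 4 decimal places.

7.8299

With a Gamma(shape α, rate β) prior, the Poisson likelihood is conjugate: the posterior is Gamma(α + ΣXᵢ, β + n).
Sum of counts S = 113 over n = 12 minutes.
Posterior: Gamma(α+S, β+n) = Gamma(3.1+113, 2.7+12) = Gamma(116.1, 14.7).
Mode of Gamma(α,β) for α≥1 is (α−1)/β = 115.1/14.7 = 7.8299.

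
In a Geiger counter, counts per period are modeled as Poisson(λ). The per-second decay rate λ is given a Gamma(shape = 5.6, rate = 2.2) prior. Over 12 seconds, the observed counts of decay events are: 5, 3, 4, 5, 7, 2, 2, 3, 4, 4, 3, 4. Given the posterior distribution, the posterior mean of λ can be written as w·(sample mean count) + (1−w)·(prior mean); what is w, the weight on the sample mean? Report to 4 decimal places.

With a Gamma(shape α, rate β) prior, the Poisson likelihood is conjugate: the posterior is Gamma(α + ΣXᵢ, β + n).
Posterior mean = (α₀+S)/(β₀+n) = [n/(β₀+n)]·(S/n) + [β₀/(β₀+n)]·(α₀/β₀), so only n and β₀ enter the weight.
Weight on data w = n/(β₀+n) = 12/(2.2+12) = 12/14.2 = 0.8451.

0.8451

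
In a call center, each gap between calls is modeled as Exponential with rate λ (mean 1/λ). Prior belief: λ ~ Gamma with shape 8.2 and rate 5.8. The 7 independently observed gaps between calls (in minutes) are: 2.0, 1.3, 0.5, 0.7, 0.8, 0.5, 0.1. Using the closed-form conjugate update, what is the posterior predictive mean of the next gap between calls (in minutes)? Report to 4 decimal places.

With a Gamma(shape α, rate β) prior on the exponential rate λ, the posterior after n observations with total T = Σxᵢ is Gamma(α+n, β+T).
Sum of observations T = 5.9 minutes; n = 7.
Posterior: Gamma(8.2+7, 5.8+5.9) = Gamma(15.2, 11.7).
The predictive distribution for the next observation is Lomax; its mean is β/(α−1) = 11.7/14.2 = 0.8239.

0.8239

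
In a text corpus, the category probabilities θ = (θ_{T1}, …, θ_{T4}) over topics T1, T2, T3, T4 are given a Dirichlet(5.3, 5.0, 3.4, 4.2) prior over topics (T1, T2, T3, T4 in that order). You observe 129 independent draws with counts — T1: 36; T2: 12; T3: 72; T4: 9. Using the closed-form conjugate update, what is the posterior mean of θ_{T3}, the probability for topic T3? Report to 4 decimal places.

The Dirichlet prior is conjugate to the Multinomial likelihood: each posterior αⱼ = prior αⱼ + observed count nⱼ.
Posterior concentration: (41.3, 17.0, 75.4, 13.2), total = 146.9.
E[θ_{T3}|data] = α_{T3}/Σα = 75.4/146.9 = 0.5133.

0.5133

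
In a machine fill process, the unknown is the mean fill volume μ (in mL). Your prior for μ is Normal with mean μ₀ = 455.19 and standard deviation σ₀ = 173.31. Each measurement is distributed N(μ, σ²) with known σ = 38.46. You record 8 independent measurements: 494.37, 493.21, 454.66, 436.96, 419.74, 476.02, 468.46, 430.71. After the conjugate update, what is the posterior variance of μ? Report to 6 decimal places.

For Normal data with known variance σ², a Normal(μ₀, σ₀²) prior on μ is conjugate. Posterior precision = 1/σ₀² + n/σ²; posterior mean is the precision-weighted average of μ₀ and x̄.
σ₀² = 173.31² = 30036.3561, σ² = 38.46² = 1479.1716; σ² + n·σ₀² = 1479.1716 + 8·30036.3561 = 241770.0204.
Posterior precision = 1/σ₀² + n/σ² = 1/30036.3561 + 8/1479.1716 = (σ² + n·σ₀²)/(σ₀²σ²) = 241770.0204/(30036.3561·1479.1716); posterior variance σₙ² = σ₀²σ²/(σ² + n·σ₀²) = 30036.3561·1479.1716/241770.0204 = 183.765236.

183.765236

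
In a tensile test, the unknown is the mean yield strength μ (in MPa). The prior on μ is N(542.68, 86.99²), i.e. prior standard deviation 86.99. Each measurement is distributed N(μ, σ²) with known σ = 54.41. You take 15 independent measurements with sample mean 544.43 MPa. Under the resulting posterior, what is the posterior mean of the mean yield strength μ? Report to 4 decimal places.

544.3855

For Normal data with known variance σ², a Normal(μ₀, σ₀²) prior on μ is conjugate. Posterior precision = 1/σ₀² + n/σ²; posterior mean is the precision-weighted average of μ₀ and x̄.
n·x̄ = 15·544.43 = 8166.45.
σ₀² = 86.99² = 7567.2601, σ² = 54.41² = 2960.4481; σ² + n·σ₀² = 2960.4481 + 15·7567.2601 = 116469.3496.
Posterior mean = (μ₀/σ₀² + n·x̄/σ²)/(1/σ₀² + n/σ²) = (σ²·μ₀ + σ₀²·n·x̄)/(σ² + n·σ₀²) = (2960.4481·542.68 + 7567.2601·8166.45)/116469.3496 = 63404227.218553/116469.3496 = 544.3855.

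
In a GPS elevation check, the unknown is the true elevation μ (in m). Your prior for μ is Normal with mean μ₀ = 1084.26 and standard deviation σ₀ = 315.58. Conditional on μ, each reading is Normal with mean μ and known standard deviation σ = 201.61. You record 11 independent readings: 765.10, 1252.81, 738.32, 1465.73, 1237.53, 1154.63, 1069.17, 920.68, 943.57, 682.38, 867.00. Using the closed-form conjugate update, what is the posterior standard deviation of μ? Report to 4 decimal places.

For Normal data with known variance σ², a Normal(μ₀, σ₀²) prior on μ is conjugate. Posterior precision = 1/σ₀² + n/σ²; posterior mean is the precision-weighted average of μ₀ and x̄.
σ₀² = 315.58² = 99590.7364, σ² = 201.61² = 40646.5921; σ² + n·σ₀² = 40646.5921 + 11·99590.7364 = 1136144.6925.
Posterior precision = 1/σ₀² + n/σ² = 1/99590.7364 + 11/40646.5921 = (σ² + n·σ₀²)/(σ₀²σ²) = 1136144.6925/(99590.7364·40646.5921); posterior variance σₙ² = σ₀²σ²/(σ² + n·σ₀²) = 99590.7364·40646.5921/1136144.6925 = 3562.947630.
Posterior SD = √σₙ² = √(99590.7364·40646.5921/1136144.6925) = 59.6904.

59.6904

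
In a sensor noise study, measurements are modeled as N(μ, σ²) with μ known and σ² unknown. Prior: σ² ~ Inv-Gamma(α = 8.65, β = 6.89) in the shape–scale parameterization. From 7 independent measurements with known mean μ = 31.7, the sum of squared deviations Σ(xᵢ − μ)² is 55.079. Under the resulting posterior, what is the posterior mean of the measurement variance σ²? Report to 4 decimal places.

With known mean μ and an Inverse-Gamma(α, β) prior on σ², the Normal likelihood is conjugate: posterior is Inv-Gamma(α + n/2, β + Σ(xᵢ−μ)²/2).
Posterior: Inv-Gamma(8.65 + 7/2, 6.89 + 55.079/2) = Inv-Gamma(12.15, 34.4295).
E[σ²|data] = β/(α−1) = 34.4295/11.15 = 3.0878.

3.0878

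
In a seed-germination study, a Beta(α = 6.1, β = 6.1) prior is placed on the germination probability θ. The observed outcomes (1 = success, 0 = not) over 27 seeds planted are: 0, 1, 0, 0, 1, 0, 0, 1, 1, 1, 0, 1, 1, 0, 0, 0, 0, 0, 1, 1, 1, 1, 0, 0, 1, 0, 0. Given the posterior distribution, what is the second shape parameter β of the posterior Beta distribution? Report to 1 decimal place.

21.1

The Beta prior is conjugate to a Binomial/Bernoulli likelihood; the update adds successes to α and failures to β.
Posterior: Beta(α+k, β+n−k) = Beta(6.1+12, 6.1+15) = Beta(18.1, 21.1).
Posterior β = 21.1.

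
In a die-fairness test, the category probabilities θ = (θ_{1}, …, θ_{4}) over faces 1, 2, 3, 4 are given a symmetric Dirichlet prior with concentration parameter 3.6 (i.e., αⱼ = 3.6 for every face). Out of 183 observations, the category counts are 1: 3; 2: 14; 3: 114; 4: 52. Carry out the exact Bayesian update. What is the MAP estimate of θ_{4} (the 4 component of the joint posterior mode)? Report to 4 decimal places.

0.2823

The Dirichlet prior is conjugate to the Multinomial likelihood: each posterior αⱼ = prior αⱼ + observed count nⱼ.
Posterior concentration: (6.6, 17.6, 117.6, 55.6), total = 197.4.
Joint mode component: (α_{4}−1)/(Σα−K) = 54.6/193.4 = 0.2823.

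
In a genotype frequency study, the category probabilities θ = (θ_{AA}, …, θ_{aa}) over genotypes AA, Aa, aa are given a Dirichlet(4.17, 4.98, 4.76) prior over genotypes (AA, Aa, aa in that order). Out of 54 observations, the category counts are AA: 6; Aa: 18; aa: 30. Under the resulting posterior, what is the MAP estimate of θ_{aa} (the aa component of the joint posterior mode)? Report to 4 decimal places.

The Dirichlet prior is conjugate to the Multinomial likelihood: each posterior αⱼ = prior αⱼ + observed count nⱼ.
Posterior concentration: (10.17, 22.98, 34.76), total = 67.91.
Joint mode component: (α_{aa}−1)/(Σα−K) = 33.76/64.91 = 0.5201.

0.5201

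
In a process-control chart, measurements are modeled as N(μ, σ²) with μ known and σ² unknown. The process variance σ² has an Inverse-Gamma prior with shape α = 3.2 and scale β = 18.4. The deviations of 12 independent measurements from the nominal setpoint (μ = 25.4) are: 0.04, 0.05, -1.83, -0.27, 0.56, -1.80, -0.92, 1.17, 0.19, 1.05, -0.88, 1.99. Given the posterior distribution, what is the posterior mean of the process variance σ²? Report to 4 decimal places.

With known mean μ and an Inverse-Gamma(α, β) prior on σ², the Normal likelihood is conjugate: posterior is Inv-Gamma(α + n/2, β + Σ(xᵢ−μ)²/2).
Σ(xᵢ−μ)² = (0.04)² + (0.05)² + (-1.83)² + (-0.27)² + (0.56)² + (-1.80)² + (-0.92)² + (1.17)² + (0.19)² + (1.05)² + (-0.88)² + (1.99)² = 15.0679.
Posterior: Inv-Gamma(3.2 + 12/2, 18.4 + 15.0679/2) = Inv-Gamma(9.20, 25.93395).
E[σ²|data] = β/(α−1) = 25.93395/8.20 = 3.1627.

3.1627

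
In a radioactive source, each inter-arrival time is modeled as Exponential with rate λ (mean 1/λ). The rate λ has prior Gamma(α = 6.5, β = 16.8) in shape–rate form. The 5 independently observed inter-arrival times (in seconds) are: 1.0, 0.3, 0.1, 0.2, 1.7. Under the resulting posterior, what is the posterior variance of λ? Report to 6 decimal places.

0.028465

With a Gamma(shape α, rate β) prior on the exponential rate λ, the posterior after n observations with total T = Σxᵢ is Gamma(α+n, β+T).
Sum of observations T = 3.3 seconds; n = 5.
Posterior: Gamma(6.5+5, 16.8+3.3) = Gamma(11.5, 20.1).
Var = α/β² = 0.028465.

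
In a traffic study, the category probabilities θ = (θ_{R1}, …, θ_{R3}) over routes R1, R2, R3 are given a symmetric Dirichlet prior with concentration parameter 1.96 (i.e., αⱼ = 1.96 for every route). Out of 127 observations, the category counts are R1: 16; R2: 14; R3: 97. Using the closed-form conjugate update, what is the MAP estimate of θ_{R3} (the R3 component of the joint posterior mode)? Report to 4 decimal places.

0.7542

The Dirichlet prior is conjugate to the Multinomial likelihood: each posterior αⱼ = prior αⱼ + observed count nⱼ.
Posterior concentration: (17.96, 15.96, 98.96), total = 132.88.
Joint mode component: (α_{R3}−1)/(Σα−K) = 97.96/129.88 = 0.7542.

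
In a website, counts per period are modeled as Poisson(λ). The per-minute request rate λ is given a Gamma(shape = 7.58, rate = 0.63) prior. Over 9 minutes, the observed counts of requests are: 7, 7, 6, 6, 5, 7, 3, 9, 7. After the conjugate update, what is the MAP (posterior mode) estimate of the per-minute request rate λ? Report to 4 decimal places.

6.6023

With a Gamma(shape α, rate β) prior, the Poisson likelihood is conjugate: the posterior is Gamma(α + ΣXᵢ, β + n).
Sum of counts S = 57 over n = 9 minutes.
Posterior: Gamma(α+S, β+n) = Gamma(7.58+57, 0.63+9) = Gamma(64.58, 9.63).
Mode of Gamma(α,β) for α≥1 is (α−1)/β = 63.58/9.63 = 6.6023.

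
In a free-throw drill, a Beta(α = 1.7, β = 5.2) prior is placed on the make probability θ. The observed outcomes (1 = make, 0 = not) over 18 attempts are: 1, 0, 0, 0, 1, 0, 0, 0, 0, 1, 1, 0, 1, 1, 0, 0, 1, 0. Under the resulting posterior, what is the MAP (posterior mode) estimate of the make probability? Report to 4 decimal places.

0.3362

The Beta prior is conjugate to a Binomial/Bernoulli likelihood; the update adds successes to α and failures to β.
Posterior: Beta(α+k, β+n−k) = Beta(1.7+7, 5.2+11) = Beta(8.7, 16.2).
Mode of Beta(a,b) for a,b>1 is (a−1)/(a+b−2) = 7.7/22.9 = 0.3362.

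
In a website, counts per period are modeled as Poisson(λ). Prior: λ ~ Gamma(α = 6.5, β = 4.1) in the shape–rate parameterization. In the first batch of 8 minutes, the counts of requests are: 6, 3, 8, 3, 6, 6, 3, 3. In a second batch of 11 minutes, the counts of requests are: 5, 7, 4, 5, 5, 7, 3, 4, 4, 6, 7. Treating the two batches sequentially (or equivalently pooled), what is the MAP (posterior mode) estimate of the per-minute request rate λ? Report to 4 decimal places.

With a Gamma(shape α, rate β) prior, the Poisson likelihood is conjugate: the posterior is Gamma(α + ΣXᵢ, β + n).
Batch 1: sum of counts S = 38 over n = 8 minutes.
After batch 1: Gamma(α+S, β+n) = Gamma(6.5+38, 4.1+8) = Gamma(44.5, 12.1).
Batch 2: sum of counts S = 57 over n = 11 minutes.
After batch 2: Gamma(α+S, β+n) = Gamma(44.5+57, 12.1+11) = Gamma(101.5, 23.1).
Mode of Gamma(α,β) for α≥1 is (α−1)/β = 100.5/23.1 = 4.3506.

4.3506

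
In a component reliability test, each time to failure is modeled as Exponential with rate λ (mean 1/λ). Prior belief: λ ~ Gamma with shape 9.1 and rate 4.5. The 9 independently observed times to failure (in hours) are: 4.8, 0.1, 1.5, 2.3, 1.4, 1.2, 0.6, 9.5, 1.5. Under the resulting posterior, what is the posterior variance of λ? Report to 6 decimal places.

With a Gamma(shape α, rate β) prior on the exponential rate λ, the posterior after n observations with total T = Σxᵢ is Gamma(α+n, β+T).
Sum of observations T = 22.9 hours; n = 9.
Posterior: Gamma(9.1+9, 4.5+22.9) = Gamma(18.1, 27.4).
Var = α/β² = 0.024109.

0.024109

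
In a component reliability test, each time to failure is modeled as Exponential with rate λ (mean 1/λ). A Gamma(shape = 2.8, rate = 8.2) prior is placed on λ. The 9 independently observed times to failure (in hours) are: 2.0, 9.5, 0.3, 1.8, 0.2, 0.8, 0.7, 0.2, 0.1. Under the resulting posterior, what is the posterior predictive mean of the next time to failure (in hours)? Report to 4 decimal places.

2.2037

With a Gamma(shape α, rate β) prior on the exponential rate λ, the posterior after n observations with total T = Σxᵢ is Gamma(α+n, β+T).
Sum of observations T = 15.6 hours; n = 9.
Posterior: Gamma(2.8+9, 8.2+15.6) = Gamma(11.8, 23.8).
The predictive distribution for the next observation is Lomax; its mean is β/(α−1) = 23.8/10.8 = 2.2037.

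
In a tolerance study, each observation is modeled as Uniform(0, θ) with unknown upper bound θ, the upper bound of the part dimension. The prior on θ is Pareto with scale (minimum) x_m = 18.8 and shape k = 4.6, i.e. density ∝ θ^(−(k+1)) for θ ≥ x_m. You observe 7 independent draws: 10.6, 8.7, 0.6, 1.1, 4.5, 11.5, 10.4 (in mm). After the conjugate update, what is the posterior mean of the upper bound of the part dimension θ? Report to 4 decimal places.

20.5736

A Pareto(scale x_m, shape k) prior on the upper bound θ of Uniform(0, θ) is conjugate: posterior is Pareto(max(x_m, max xᵢ), k + n).
Sample maximum = 11.5; prior scale x_m = 18.8 → posterior scale = max = 18.8.
Posterior shape = 4.6 + 7 = 11.6.
E[θ|data] = k·x_m/(k−1) = 11.6·18.8/10.6 = 20.5736.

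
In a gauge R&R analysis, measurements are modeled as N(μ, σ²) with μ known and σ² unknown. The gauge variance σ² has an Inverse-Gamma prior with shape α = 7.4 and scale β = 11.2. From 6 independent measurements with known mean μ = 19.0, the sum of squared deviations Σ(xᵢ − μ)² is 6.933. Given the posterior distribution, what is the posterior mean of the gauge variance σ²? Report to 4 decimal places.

With known mean μ and an Inverse-Gamma(α, β) prior on σ², the Normal likelihood is conjugate: posterior is Inv-Gamma(α + n/2, β + Σ(xᵢ−μ)²/2).
Posterior: Inv-Gamma(7.4 + 6/2, 11.2 + 6.933/2) = Inv-Gamma(10.40, 14.6665).
E[σ²|data] = β/(α−1) = 14.6665/9.40 = 1.5603.

1.5603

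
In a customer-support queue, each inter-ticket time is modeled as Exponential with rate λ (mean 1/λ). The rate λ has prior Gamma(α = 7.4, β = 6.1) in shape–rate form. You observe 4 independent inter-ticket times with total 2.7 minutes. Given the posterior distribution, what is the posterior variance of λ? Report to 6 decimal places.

0.147211

With a Gamma(shape α, rate β) prior on the exponential rate λ, the posterior after n observations with total T = Σxᵢ is Gamma(α+n, β+T).
Posterior: Gamma(7.4+4, 6.1+2.7) = Gamma(11.4, 8.8).
Var = α/β² = 0.147211.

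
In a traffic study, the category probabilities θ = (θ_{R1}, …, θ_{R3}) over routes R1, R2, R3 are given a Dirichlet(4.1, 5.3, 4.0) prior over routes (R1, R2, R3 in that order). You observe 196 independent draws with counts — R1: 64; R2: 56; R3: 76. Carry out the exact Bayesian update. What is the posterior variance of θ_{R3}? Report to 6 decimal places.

0.001122

The Dirichlet prior is conjugate to the Multinomial likelihood: each posterior αⱼ = prior αⱼ + observed count nⱼ.
Posterior concentration: (68.1, 61.3, 80.0), total = 209.4.
Var[θ_j] = α_j(Σα−α_j)/((Σα)²(Σα+1)) = 80.0·129.4/(209.4²·210.4) = 0.001122.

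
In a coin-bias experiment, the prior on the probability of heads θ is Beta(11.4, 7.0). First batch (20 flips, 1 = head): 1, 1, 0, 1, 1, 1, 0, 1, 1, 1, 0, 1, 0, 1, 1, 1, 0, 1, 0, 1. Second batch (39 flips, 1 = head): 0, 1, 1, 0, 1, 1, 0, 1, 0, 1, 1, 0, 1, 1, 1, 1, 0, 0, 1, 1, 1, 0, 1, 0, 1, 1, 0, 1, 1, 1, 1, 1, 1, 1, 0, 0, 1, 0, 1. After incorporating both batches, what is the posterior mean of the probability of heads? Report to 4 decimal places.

The Beta prior is conjugate to a Binomial/Bernoulli likelihood; the update adds successes to α and failures to β.
After batch 1: Beta(11.4+14, 7.0+6) = Beta(25.4, 13.0).
After batch 2: Beta(25.4+26, 13.0+13) = Beta(51.4, 26.0).
Posterior mean = α/(α+β) = 51.4/77.4 = 0.6641.

0.6641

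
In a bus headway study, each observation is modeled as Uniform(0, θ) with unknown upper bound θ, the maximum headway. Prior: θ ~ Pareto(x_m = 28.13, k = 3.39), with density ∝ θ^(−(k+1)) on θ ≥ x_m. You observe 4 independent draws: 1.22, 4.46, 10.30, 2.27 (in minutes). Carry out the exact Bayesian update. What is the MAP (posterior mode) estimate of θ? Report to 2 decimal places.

28.13

A Pareto(scale x_m, shape k) prior on the upper bound θ of Uniform(0, θ) is conjugate: posterior is Pareto(max(x_m, max xᵢ), k + n).
Sample maximum = 10.30; prior scale x_m = 28.13 → posterior scale = max = 28.13.
Posterior shape = 3.39 + 4 = 7.39.
The Pareto density is decreasing on [x_m, ∞), so the mode is x_m = 28.13.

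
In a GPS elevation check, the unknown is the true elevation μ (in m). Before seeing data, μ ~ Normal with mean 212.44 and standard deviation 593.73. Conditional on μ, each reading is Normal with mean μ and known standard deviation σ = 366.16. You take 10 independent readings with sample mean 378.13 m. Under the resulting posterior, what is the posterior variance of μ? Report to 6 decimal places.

12916.073871

For Normal data with known variance σ², a Normal(μ₀, σ₀²) prior on μ is conjugate. Posterior precision = 1/σ₀² + n/σ²; posterior mean is the precision-weighted average of μ₀ and x̄.
σ₀² = 593.73² = 352515.3129, σ² = 366.16² = 134073.1456; σ² + n·σ₀² = 134073.1456 + 10·352515.3129 = 3659226.2746.
Posterior precision = 1/σ₀² + n/σ² = 1/352515.3129 + 10/134073.1456 = (σ² + n·σ₀²)/(σ₀²σ²) = 3659226.2746/(352515.3129·134073.1456); posterior variance σₙ² = σ₀²σ²/(σ² + n·σ₀²) = 352515.3129·134073.1456/3659226.2746 = 12916.073871.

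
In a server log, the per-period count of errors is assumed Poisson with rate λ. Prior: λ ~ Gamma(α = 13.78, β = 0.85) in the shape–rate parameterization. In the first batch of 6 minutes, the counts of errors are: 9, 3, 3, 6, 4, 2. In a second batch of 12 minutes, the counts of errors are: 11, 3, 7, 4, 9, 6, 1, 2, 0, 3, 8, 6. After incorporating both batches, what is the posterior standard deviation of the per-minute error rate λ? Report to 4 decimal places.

With a Gamma(shape α, rate β) prior, the Poisson likelihood is conjugate: the posterior is Gamma(α + ΣXᵢ, β + n).
Batch 1: sum of counts S = 27 over n = 6 minutes.
After batch 1: Gamma(α+S, β+n) = Gamma(13.78+27, 0.85+6) = Gamma(40.78, 6.85).
Batch 2: sum of counts S = 60 over n = 12 minutes.
After batch 2: Gamma(α+S, β+n) = Gamma(40.78+60, 6.85+12) = Gamma(100.78, 18.85).
SD = √α/β = √100.78/18.85 = 0.5326.

0.5326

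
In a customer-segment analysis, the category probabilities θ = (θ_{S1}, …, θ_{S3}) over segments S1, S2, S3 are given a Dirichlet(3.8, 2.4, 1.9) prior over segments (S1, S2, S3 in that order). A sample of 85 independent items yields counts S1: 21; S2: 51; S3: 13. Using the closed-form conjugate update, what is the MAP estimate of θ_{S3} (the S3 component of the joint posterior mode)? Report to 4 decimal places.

0.1543

The Dirichlet prior is conjugate to the Multinomial likelihood: each posterior αⱼ = prior αⱼ + observed count nⱼ.
Posterior concentration: (24.8, 53.4, 14.9), total = 93.1.
Joint mode component: (α_{S3}−1)/(Σα−K) = 13.9/90.1 = 0.1543.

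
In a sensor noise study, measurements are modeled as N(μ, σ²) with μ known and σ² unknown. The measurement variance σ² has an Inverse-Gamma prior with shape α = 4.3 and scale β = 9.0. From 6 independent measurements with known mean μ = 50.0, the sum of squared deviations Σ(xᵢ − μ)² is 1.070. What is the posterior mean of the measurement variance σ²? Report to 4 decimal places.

With known mean μ and an Inverse-Gamma(α, β) prior on σ², the Normal likelihood is conjugate: posterior is Inv-Gamma(α + n/2, β + Σ(xᵢ−μ)²/2).
Posterior: Inv-Gamma(4.3 + 6/2, 9.0 + 1.070/2) = Inv-Gamma(7.30, 9.5350).
E[σ²|data] = β/(α−1) = 9.5350/6.30 = 1.5135.

1.5135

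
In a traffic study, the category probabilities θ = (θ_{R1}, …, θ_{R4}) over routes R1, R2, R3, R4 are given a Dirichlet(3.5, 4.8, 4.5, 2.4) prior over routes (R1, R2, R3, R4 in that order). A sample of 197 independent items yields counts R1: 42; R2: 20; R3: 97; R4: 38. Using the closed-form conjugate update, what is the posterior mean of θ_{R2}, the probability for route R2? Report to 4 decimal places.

0.1169

The Dirichlet prior is conjugate to the Multinomial likelihood: each posterior αⱼ = prior αⱼ + observed count nⱼ.
Posterior concentration: (45.5, 24.8, 101.5, 40.4), total = 212.2.
E[θ_{R2}|data] = α_{R2}/Σα = 24.8/212.2 = 0.1169.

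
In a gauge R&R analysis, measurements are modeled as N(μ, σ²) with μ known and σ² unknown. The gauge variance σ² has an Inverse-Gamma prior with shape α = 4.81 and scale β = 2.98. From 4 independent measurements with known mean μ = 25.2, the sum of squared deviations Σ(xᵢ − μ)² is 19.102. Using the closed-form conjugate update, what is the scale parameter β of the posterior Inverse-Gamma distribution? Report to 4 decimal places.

With known mean μ and an Inverse-Gamma(α, β) prior on σ², the Normal likelihood is conjugate: posterior is Inv-Gamma(α + n/2, β + Σ(xᵢ−μ)²/2).
Posterior: Inv-Gamma(4.81 + 4/2, 2.98 + 19.102/2) = Inv-Gamma(6.81, 12.5310).
Posterior β = 12.5310.

12.5310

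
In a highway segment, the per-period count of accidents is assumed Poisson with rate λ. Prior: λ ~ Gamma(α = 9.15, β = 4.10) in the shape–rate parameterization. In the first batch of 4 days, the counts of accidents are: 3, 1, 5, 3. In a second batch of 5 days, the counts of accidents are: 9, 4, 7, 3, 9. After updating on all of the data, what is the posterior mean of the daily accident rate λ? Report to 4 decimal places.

4.0573

With a Gamma(shape α, rate β) prior, the Poisson likelihood is conjugate: the posterior is Gamma(α + ΣXᵢ, β + n).
Batch 1: sum of counts S = 12 over n = 4 days.
After batch 1: Gamma(α+S, β+n) = Gamma(9.15+12, 4.10+4) = Gamma(21.15, 8.10).
Batch 2: sum of counts S = 32 over n = 5 days.
After batch 2: Gamma(α+S, β+n) = Gamma(21.15+32, 8.10+5) = Gamma(53.15, 13.10).
Posterior mean = α/β = 53.15/13.10 = 4.0573.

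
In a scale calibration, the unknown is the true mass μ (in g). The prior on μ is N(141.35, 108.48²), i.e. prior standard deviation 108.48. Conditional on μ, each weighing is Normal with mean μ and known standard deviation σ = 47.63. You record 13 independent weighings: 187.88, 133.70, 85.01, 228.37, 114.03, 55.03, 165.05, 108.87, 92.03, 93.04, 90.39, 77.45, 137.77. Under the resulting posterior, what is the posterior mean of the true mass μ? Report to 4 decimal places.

120.9654

For Normal data with known variance σ², a Normal(μ₀, σ₀²) prior on μ is conjugate. Posterior precision = 1/σ₀² + n/σ²; posterior mean is the precision-weighted average of μ₀ and x̄.
Σxᵢ = 187.88 + 133.70 + 85.01 + 228.37 + 114.03 + 55.03 + 165.05 + 108.87 + 92.03 + 93.04 + 90.39 + 77.45 + 137.77 = 1568.62, so n·x̄ = 1568.62.
σ₀² = 108.48² = 11767.9104, σ² = 47.63² = 2268.6169; σ² + n·σ₀² = 2268.6169 + 13·11767.9104 = 155251.4521.
Posterior mean = (μ₀/σ₀² + n·x̄/σ²)/(1/σ₀² + n/σ²) = (σ²·μ₀ + σ₀²·n·x̄)/(σ² + n·σ₀²) = (2268.6169·141.35 + 11767.9104·1568.62)/155251.4521 = 18780048.610463/155251.4521 = 120.9654.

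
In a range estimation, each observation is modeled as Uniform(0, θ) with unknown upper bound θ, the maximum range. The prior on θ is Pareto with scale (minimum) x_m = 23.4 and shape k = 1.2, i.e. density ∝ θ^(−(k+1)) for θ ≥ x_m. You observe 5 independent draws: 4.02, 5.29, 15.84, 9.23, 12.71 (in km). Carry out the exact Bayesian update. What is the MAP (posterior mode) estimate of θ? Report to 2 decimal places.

A Pareto(scale x_m, shape k) prior on the upper bound θ of Uniform(0, θ) is conjugate: posterior is Pareto(max(x_m, max xᵢ), k + n).
Sample maximum = 15.84; prior scale x_m = 23.4 → posterior scale = max = 23.40.
Posterior shape = 1.2 + 5 = 6.2.
The Pareto density is decreasing on [x_m, ∞), so the mode is x_m = 23.40.

23.40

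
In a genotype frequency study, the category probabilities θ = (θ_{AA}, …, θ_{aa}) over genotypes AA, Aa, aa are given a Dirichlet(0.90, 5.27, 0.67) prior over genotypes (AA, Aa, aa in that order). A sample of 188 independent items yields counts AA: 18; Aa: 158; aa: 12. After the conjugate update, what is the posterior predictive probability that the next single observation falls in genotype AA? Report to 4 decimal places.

0.0970

The Dirichlet prior is conjugate to the Multinomial likelihood: each posterior αⱼ = prior αⱼ + observed count nⱼ.
Posterior concentration: (18.90, 163.27, 12.67), total = 194.84.
P(next = AA | data) = α_{AA}/Σα = 0.0970.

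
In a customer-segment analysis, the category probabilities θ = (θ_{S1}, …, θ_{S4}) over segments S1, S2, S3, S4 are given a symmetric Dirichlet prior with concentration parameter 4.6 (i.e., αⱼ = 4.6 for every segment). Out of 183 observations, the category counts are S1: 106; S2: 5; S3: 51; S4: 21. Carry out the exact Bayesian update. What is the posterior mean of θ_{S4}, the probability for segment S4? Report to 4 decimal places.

0.1271

The Dirichlet prior is conjugate to the Multinomial likelihood: each posterior αⱼ = prior αⱼ + observed count nⱼ.
Posterior concentration: (110.6, 9.6, 55.6, 25.6), total = 201.4.
E[θ_{S4}|data] = α_{S4}/Σα = 25.6/201.4 = 0.1271.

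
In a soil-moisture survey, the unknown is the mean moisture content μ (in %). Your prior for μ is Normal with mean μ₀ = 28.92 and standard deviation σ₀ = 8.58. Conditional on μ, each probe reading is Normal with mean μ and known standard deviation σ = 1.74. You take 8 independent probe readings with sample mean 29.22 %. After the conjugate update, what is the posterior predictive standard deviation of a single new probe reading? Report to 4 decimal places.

For Normal data with known variance σ², a Normal(μ₀, σ₀²) prior on μ is conjugate. Posterior precision = 1/σ₀² + n/σ²; posterior mean is the precision-weighted average of μ₀ and x̄.
σ₀² = 8.58² = 73.6164, σ² = 1.74² = 3.0276; σ² + n·σ₀² = 3.0276 + 8·73.6164 = 591.9588.
Posterior precision = 1/σ₀² + n/σ² = 1/73.6164 + 8/3.0276 = (σ² + n·σ₀²)/(σ₀²σ²) = 591.9588/(73.6164·3.0276); posterior variance σₙ² = σ₀²σ²/(σ² + n·σ₀²) = 73.6164·3.0276/591.9588 = 0.376514.
Predictive variance for one new observation = σₙ² + σ² = 73.6164·3.0276/591.9588 + 3.0276 = σ²·(σ₀² + 591.9588)/591.9588 = 3.0276·665.5752/591.9588 = 3.404114; SD = √(3.0276·665.5752/591.9588) = 1.8450.

1.8450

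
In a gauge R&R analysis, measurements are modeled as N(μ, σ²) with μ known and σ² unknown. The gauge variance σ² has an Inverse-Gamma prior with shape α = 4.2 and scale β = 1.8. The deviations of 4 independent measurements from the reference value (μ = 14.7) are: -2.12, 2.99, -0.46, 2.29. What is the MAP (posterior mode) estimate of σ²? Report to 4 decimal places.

With known mean μ and an Inverse-Gamma(α, β) prior on σ², the Normal likelihood is conjugate: posterior is Inv-Gamma(α + n/2, β + Σ(xᵢ−μ)²/2).
Σ(xᵢ−μ)² = (-2.12)² + (2.99)² + (-0.46)² + (2.29)² = 18.8902.
Posterior: Inv-Gamma(4.2 + 4/2, 1.8 + 18.8902/2) = Inv-Gamma(6.20, 11.24510).
Mode = β/(α+1) = 11.24510/7.20 = 1.5618.

1.5618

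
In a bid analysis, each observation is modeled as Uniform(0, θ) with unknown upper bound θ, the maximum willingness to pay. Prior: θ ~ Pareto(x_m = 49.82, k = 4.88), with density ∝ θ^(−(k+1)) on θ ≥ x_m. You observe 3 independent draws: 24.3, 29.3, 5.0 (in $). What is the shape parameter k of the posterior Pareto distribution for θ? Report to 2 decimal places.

7.88

A Pareto(scale x_m, shape k) prior on the upper bound θ of Uniform(0, θ) is conjugate: posterior is Pareto(max(x_m, max xᵢ), k + n).
Sample maximum = 29.3; prior scale x_m = 49.82 → posterior scale = max = 49.82.
Posterior shape = 4.88 + 3 = 7.88.
Posterior shape k = 7.88.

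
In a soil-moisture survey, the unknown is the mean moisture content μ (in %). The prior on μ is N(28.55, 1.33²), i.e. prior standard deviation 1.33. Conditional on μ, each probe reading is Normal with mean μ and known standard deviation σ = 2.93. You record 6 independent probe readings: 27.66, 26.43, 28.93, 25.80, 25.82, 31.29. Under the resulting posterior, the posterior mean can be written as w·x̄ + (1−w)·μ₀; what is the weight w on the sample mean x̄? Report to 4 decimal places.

0.5528

For Normal data with known variance σ², a Normal(μ₀, σ₀²) prior on μ is conjugate. Posterior precision = 1/σ₀² + n/σ²; posterior mean is the precision-weighted average of μ₀ and x̄.
σ₀² = 1.33² = 1.7689, σ² = 2.93² = 8.5849. Prior precision 1/σ₀² = 1/1.7689; data precision n/σ² = 6/8.5849.
w = (n/σ²)/(1/σ₀² + n/σ²) = n·σ₀²/(σ² + n·σ₀²) = 6·1.7689/(8.5849 + 6·1.7689) = 10.6134/19.1983 = 0.5528.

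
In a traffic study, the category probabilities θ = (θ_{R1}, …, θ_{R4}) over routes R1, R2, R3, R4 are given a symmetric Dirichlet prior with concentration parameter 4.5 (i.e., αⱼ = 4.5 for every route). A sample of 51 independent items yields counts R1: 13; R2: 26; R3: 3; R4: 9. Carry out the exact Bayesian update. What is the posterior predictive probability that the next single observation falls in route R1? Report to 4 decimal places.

The Dirichlet prior is conjugate to the Multinomial likelihood: each posterior αⱼ = prior αⱼ + observed count nⱼ.
Posterior concentration: (17.5, 30.5, 7.5, 13.5), total = 69.0.
P(next = R1 | data) = α_{R1}/Σα = 0.2536.

0.2536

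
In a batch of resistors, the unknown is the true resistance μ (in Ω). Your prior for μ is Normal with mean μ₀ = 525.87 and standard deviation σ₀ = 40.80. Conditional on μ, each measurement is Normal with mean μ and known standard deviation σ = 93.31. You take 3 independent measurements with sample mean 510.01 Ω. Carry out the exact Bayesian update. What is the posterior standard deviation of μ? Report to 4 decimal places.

32.5250

For Normal data with known variance σ², a Normal(μ₀, σ₀²) prior on μ is conjugate. Posterior precision = 1/σ₀² + n/σ²; posterior mean is the precision-weighted average of μ₀ and x̄.
σ₀² = 40.80² = 1664.64, σ² = 93.31² = 8706.7561; σ² + n·σ₀² = 8706.7561 + 3·1664.64 = 13700.6761.
Posterior precision = 1/σ₀² + n/σ² = 1/1664.64 + 3/8706.7561 = (σ² + n·σ₀²)/(σ₀²σ²) = 13700.6761/(1664.64·8706.7561); posterior variance σₙ² = σ₀²σ²/(σ² + n·σ₀²) = 1664.64·8706.7561/13700.6761 = 1057.875857.
Posterior SD = √σₙ² = √(1664.64·8706.7561/13700.6761) = 32.5250.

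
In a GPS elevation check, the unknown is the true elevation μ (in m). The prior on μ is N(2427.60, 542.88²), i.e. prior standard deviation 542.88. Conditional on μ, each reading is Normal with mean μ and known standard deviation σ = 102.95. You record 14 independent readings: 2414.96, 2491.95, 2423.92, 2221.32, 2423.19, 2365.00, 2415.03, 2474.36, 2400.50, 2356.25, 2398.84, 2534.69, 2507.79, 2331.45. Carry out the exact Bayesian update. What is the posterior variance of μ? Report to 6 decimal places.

For Normal data with known variance σ², a Normal(μ₀, σ₀²) prior on μ is conjugate. Posterior precision = 1/σ₀² + n/σ²; posterior mean is the precision-weighted average of μ₀ and x̄.
σ₀² = 542.88² = 294718.6944, σ² = 102.95² = 10598.7025; σ² + n·σ₀² = 10598.7025 + 14·294718.6944 = 4136660.4241.
Posterior precision = 1/σ₀² + n/σ² = 1/294718.6944 + 14/10598.7025 = (σ² + n·σ₀²)/(σ₀²σ²) = 4136660.4241/(294718.6944·10598.7025); posterior variance σₙ² = σ₀²σ²/(σ² + n·σ₀²) = 294718.6944·10598.7025/4136660.4241 = 755.110510.

755.110510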